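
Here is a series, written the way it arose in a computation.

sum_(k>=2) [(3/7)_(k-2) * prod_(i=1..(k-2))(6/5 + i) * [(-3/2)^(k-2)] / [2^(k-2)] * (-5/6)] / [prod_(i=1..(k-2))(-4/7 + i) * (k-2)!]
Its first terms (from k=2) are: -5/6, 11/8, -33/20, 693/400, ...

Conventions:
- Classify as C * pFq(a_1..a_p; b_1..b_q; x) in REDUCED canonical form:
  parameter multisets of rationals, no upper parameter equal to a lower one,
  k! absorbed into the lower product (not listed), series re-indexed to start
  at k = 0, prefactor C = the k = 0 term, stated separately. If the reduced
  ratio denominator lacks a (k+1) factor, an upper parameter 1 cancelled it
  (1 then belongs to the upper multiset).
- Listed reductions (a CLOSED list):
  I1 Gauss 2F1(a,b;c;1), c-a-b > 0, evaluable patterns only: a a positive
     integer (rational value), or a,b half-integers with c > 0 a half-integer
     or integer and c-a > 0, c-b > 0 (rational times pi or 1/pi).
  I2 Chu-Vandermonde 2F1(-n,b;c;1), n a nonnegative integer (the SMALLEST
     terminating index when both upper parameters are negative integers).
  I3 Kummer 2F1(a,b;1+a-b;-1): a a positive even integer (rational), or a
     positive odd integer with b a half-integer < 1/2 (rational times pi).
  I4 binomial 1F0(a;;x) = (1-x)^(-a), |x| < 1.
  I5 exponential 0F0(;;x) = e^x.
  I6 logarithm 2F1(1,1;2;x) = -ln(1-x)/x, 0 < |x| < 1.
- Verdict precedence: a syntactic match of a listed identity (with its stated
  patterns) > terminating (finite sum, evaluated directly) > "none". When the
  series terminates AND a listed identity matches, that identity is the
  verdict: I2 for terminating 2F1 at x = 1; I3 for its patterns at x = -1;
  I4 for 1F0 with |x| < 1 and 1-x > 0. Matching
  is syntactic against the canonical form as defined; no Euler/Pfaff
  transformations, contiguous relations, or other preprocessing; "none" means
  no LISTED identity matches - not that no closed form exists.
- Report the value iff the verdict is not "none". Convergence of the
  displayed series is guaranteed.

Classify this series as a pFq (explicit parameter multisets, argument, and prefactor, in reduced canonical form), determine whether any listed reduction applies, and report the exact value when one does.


x = -3/4 here; the reduced form reads 1F0, upper {11/5}, lower {-}, C = -5/6. Verdict (x = -3/4): the binomial series (I4) applies (the 1F0 binomial series: exponent -11/5, x = -3/4). Exact value: (-5/6) * (7/4)^(-11/5).

Key observation: x = (-3/4) and the two k-th powers (prefactor -5/6) combine into one argument.
Consecutive-term ratio: r(k) = (-3/4) * (k+11/5) / [(k+1)] ; factor over Q: parameters, x = (-3/4), and C = -5/6.


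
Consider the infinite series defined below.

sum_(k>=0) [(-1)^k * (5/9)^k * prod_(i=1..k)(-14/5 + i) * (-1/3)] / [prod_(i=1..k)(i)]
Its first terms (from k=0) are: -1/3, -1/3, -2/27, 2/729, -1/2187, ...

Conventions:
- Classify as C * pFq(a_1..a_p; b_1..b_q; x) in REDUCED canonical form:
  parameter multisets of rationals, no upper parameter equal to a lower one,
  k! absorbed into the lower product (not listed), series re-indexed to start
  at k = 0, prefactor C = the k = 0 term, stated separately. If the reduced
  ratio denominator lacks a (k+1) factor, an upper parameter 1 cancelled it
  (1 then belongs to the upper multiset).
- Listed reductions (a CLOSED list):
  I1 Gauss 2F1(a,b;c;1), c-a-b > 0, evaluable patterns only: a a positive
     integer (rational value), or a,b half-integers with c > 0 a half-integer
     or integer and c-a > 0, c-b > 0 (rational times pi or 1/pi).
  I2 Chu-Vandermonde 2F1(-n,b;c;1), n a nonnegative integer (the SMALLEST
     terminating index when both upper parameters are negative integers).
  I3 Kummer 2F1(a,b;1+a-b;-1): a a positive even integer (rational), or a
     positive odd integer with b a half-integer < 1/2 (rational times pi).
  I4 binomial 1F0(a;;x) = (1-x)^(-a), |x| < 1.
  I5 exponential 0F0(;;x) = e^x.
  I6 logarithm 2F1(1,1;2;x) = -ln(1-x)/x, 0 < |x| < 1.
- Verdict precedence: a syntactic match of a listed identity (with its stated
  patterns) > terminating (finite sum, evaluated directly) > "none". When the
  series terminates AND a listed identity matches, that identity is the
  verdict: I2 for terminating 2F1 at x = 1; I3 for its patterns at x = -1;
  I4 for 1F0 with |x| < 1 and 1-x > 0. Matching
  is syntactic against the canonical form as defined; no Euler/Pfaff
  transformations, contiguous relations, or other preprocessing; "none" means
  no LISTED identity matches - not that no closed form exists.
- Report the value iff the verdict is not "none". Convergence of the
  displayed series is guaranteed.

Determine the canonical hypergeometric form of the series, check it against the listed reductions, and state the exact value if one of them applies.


Key observation: t_0 = -1/3 here, and the product of the first k integers (C = -1/3, x = -5/9) is k!.
Step ratio: r(k) = (-5/9) * (k-9/5) / [(k+1)] - rational; roots negated = parameters, x = (-5/9), C = -1/3.

x = -5/9 here; the reduced form reads 1F0, upper {-9/5}, lower {-}, C = -1/3. Verdict at x = -5/9: the binomial series (I4) matches (the 1F0 binomial series: exponent 9/5, x = -5/9). Its exact value is (-1/3) * (14/9)^(9/5).


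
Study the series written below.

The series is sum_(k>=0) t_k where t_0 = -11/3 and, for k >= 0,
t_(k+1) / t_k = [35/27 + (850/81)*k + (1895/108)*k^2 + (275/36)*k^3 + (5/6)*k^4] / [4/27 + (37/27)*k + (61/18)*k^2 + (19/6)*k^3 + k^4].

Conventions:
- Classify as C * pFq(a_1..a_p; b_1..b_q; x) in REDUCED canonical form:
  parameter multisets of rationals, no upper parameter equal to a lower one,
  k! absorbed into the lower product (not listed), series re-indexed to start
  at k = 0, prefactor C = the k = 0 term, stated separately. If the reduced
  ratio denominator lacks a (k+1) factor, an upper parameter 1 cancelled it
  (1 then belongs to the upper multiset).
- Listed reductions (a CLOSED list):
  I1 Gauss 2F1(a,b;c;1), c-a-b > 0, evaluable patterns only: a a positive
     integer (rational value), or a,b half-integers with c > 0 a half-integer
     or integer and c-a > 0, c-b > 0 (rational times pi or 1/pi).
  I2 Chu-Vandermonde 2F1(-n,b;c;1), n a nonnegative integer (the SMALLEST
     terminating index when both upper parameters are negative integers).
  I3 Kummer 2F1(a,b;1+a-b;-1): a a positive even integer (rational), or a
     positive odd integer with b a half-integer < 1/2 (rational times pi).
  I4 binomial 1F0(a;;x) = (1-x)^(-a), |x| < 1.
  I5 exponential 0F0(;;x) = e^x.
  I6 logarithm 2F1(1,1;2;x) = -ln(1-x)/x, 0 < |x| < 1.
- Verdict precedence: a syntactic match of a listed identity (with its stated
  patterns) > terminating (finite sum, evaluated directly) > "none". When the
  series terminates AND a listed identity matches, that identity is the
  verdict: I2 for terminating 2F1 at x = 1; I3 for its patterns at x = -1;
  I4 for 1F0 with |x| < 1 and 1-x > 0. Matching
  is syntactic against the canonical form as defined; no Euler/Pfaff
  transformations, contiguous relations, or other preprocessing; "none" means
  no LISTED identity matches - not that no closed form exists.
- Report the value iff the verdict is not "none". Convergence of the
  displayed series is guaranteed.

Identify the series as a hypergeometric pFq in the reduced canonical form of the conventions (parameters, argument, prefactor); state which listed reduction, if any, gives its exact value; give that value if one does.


The tell: from the first term -11/3: cancel k + 2/3 from the displayed ratio first; then C = -11/3, x = 5/6.
Consecutive-term ratio: r(k) = (5/6) * (k+7/3) (k+6) / [(k+4/3) (k+1)] - rational; roots negated = parameters, x = (5/6), C = -11/3.

Reduced: x = 5/6, 2F1, upper = {7/3, 6}, lower = {4/3}, C = -11/3. Verdict: none here - no I1-I6 shape fits x = 5/6 with lower {4/3}.


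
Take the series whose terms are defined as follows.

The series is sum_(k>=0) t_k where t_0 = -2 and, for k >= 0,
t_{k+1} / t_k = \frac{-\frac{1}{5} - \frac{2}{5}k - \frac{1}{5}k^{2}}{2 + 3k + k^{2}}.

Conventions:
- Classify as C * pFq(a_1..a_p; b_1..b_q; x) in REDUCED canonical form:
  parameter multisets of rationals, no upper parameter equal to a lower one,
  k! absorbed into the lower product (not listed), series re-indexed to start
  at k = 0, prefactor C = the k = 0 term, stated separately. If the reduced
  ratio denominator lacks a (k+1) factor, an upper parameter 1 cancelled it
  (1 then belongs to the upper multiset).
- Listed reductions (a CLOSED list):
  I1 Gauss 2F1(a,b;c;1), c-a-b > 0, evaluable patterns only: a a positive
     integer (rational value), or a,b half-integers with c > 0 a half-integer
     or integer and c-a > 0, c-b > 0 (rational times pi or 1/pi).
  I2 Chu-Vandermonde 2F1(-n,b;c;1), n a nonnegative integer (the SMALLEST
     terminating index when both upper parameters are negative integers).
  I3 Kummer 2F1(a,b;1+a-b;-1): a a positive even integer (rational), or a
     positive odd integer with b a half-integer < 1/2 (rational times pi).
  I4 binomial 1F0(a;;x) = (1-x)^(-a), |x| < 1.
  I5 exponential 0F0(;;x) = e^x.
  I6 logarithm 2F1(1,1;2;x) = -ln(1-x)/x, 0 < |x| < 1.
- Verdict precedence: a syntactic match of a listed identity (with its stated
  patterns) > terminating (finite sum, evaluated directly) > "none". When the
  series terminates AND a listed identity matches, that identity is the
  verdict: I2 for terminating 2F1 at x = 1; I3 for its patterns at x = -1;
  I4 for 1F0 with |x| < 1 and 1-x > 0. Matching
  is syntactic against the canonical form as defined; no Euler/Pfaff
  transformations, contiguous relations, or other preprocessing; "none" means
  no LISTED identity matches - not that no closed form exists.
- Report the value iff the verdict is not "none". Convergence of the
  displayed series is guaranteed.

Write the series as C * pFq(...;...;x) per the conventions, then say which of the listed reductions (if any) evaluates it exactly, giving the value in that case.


The series (x = -\frac{1}{5}) is 2F1: upper {1, 1}, lower {2}, prefactor -2. Verdict: logarithm (I6) fires (the logarithm: parameters (1,1;2), x = -\frac{1}{5}). Sum: \left(-10\right) \cdot \ln\left(\frac{6}{5}\right).

The tell: x = -\frac{1}{5} and factor the ratio over Q (prefactor -2): negated roots = parameters.
Step ratio: r(k) = -\frac{1}{5} * (k+1) (k+1) / [(k+2) (k+1)] - poly over poly, x = -\frac{1}{5} from leading terms; C = -2 at k = 0.


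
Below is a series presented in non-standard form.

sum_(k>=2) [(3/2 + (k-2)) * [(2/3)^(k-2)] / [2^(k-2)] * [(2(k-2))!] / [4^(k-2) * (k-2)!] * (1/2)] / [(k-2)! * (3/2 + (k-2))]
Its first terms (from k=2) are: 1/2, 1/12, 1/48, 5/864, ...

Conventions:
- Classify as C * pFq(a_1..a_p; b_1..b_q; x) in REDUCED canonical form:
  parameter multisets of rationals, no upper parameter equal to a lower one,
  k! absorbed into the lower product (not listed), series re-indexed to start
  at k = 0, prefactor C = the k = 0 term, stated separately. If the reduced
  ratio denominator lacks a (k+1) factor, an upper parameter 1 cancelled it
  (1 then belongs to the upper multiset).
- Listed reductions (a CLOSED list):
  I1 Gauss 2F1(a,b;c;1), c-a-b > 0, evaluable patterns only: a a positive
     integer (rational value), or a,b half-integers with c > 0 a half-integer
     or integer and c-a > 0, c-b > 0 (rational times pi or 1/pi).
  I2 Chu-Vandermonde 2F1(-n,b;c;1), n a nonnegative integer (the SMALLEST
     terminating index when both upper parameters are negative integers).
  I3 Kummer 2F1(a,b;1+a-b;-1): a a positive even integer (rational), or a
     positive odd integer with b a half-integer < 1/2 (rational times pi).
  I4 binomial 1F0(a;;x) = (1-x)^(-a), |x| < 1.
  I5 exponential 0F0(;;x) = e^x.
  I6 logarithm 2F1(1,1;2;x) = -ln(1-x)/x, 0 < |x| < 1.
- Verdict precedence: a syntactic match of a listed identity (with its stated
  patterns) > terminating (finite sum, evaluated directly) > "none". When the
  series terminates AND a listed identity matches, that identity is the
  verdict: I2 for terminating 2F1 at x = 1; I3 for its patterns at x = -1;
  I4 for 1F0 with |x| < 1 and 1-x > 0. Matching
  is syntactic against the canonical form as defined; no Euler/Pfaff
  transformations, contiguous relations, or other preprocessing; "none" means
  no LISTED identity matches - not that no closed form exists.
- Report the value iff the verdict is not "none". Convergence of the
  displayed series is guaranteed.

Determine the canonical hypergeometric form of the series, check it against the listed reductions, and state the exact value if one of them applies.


x = 1/3 here; the reduced form reads 1F0, upper {1/2}, lower {-}, C = 1/2. Verdict: binomial (I4) matches (the 1F0 binomial series: exponent -1/2, x = 1/3). Sum: (1/2) * (2/3)^(-1/2).

Key step: x = (1/3) and the two k-th powers (C = 1/2) combine into one argument.
Consecutive-term ratio: r(k) = (1/3) * (k+1/2) / [(k+1)] ; factor over Q: parameters, x = (1/3), and C = 1/2.


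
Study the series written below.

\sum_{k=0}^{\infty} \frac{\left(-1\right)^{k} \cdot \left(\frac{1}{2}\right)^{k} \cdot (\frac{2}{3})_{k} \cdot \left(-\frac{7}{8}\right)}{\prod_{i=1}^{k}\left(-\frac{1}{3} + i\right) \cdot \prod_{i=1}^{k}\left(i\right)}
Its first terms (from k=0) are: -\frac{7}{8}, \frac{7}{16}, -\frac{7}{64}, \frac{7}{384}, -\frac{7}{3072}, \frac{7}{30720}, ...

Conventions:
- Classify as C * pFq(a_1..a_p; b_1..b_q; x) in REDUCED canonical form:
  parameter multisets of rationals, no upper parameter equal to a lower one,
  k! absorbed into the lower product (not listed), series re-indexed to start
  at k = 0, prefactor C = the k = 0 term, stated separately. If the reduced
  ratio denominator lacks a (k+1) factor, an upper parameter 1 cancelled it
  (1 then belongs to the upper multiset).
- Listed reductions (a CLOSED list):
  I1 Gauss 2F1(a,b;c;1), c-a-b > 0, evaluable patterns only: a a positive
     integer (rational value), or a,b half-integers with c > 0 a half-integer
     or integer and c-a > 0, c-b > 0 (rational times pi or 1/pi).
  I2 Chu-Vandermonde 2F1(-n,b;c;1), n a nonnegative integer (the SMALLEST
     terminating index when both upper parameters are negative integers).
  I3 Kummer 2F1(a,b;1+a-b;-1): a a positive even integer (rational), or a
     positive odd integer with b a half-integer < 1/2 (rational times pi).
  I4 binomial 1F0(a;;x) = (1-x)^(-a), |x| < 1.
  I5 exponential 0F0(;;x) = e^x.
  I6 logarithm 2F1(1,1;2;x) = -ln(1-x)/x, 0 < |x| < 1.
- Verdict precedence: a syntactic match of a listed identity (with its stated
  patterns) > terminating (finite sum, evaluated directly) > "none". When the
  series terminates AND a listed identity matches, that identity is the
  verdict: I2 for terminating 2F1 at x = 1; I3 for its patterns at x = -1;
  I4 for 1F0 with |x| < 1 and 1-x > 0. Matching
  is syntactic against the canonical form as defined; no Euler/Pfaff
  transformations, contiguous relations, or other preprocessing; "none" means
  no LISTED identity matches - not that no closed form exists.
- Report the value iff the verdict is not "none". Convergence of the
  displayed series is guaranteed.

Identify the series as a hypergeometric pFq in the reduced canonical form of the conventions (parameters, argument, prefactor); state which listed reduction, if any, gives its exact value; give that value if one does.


Reduced: x = -\frac{1}{2}, 0F0, upper = {-}, lower = {-}, C = -\frac{7}{8}. Verdict: exponential (I5) matches (the 0F0 exponential series at x = -\frac{1}{2}). Sum: \left(-\frac{7}{8}\right) \cdot e^{-\frac{1}{2}}.

The tell: t_0 = -\frac{7}{8} here, and the parameter 2/3 appears in both the upper and lower lists and cancels.
Ratio: r(k) = -\frac{1}{2} * 1 / [(k+1)] - rational in k. x = -\frac{1}{2}; t_0 = -\frac{7}{8}; negate the roots.


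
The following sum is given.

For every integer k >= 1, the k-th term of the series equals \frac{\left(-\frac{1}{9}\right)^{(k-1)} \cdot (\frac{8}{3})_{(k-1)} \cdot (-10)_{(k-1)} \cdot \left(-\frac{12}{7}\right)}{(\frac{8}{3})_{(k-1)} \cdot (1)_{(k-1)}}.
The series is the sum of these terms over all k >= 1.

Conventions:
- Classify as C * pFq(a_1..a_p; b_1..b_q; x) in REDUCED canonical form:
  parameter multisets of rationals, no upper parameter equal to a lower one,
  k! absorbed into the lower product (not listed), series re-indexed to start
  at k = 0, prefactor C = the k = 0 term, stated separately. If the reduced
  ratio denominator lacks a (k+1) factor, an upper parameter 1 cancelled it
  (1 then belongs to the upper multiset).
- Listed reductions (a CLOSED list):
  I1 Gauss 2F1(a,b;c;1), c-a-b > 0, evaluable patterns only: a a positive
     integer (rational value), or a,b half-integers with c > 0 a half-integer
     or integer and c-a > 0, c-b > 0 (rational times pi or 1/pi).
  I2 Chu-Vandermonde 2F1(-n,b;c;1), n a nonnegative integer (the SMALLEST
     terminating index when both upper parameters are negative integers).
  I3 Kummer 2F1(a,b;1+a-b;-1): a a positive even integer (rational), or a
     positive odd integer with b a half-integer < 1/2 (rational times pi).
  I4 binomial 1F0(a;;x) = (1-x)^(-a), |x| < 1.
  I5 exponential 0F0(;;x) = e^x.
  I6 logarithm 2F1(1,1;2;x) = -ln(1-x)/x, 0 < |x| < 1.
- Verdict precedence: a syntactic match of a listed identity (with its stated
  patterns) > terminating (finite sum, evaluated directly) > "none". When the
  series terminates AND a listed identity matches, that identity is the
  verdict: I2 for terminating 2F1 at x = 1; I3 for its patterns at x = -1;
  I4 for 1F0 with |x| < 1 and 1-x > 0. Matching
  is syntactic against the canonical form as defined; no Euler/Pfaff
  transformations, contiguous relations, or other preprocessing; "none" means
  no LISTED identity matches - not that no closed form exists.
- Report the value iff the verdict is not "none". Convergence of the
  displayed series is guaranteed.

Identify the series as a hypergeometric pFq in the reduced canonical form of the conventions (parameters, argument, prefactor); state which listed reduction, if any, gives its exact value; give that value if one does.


Classification (C = -\frac{12}{7}): 1F0 with upper {-10}, lower {-}, argument x = -\frac{1}{9}. Verdict at x = -\frac{1}{9}: the binomial series (I4) matches (the 1F0 binomial series: exponent 10, x = -\frac{1}{9}). Sum: -\frac{40000000000}{8135830269}.

First insight: with t_0 = -\frac{12}{7}, the parameter 8/3 appears in both the upper and lower lists and cancels.
Adjacent-term ratio: r(k) = -\frac{1}{9} * (k-10) / [(k+1)] - rational; roots negated = parameters, x = -\frac{1}{9}, C = -\frac{12}{7}.


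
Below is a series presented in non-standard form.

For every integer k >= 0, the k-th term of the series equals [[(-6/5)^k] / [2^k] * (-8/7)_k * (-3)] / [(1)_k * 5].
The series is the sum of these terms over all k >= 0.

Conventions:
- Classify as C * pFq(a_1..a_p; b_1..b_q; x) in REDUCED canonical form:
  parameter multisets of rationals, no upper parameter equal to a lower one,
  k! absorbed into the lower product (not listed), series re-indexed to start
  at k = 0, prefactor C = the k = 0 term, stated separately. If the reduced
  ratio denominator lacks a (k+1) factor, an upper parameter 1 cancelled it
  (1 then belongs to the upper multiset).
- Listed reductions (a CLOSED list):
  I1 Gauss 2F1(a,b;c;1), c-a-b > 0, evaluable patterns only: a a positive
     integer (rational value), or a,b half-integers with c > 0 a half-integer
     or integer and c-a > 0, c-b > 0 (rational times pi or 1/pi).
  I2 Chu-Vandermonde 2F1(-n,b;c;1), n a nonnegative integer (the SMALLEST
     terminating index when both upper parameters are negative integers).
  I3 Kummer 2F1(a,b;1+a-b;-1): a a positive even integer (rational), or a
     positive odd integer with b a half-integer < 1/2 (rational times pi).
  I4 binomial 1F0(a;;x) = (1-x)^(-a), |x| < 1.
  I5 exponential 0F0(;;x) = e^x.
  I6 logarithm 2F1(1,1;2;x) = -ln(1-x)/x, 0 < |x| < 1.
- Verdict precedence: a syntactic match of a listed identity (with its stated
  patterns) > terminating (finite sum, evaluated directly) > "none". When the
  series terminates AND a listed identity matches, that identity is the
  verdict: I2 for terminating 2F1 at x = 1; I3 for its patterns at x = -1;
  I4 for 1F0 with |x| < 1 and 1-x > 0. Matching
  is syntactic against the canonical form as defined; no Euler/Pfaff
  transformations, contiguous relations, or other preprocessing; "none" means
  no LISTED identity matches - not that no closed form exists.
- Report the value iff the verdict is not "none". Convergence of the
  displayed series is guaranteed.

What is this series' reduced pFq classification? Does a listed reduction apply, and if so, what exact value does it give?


Prefactor -3/5, argument -3/5: 1F0 with upper {-8/7} over lower {-}. Verdict: the I4 binomial reduction applies (the 1F0 binomial series: exponent 8/7, x = -3/5). Exact value: (-3/5) * (8/5)^(8/7).

Key observation: from the first term -3/5: the two k-th powers (C = -3/5) combine into one argument.
Adjacent-term ratio: r(k) = (-3/5) * (k-8/7) / [(k+1)] - poly over poly, x = (-3/5) from leading terms; C = -3/5 at k = 0.


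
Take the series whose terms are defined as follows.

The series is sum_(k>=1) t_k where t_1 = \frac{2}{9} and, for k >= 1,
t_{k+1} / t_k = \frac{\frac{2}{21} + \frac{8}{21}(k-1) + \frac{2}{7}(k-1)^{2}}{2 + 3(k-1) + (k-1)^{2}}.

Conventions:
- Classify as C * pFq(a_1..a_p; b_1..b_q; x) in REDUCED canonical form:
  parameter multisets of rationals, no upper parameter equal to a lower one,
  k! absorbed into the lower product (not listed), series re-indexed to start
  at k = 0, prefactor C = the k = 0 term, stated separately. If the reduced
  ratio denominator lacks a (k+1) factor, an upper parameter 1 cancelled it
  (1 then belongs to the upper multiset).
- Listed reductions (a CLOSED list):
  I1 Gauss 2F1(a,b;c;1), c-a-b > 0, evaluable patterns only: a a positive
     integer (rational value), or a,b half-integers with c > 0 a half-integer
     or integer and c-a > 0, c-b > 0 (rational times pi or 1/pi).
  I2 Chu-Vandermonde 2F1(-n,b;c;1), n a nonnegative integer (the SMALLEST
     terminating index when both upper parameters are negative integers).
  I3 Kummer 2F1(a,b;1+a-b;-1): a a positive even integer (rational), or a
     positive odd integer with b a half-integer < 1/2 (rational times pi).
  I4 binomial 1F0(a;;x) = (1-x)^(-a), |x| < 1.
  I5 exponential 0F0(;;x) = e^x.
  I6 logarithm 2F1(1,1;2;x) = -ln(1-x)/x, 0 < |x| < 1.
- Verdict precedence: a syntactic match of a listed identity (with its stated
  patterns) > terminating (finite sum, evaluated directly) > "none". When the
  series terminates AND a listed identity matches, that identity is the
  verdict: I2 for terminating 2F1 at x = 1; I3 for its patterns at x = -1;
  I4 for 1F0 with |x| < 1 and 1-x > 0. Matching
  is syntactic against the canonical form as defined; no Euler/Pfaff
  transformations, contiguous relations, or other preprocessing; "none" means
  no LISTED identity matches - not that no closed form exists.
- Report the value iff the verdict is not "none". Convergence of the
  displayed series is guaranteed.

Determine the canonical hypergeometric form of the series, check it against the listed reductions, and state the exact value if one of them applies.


This is \frac{2}{9} * 2F1(\frac{1}{3}, 1; 2; \frac{2}{7}) in reduced canonical form. Verdict: none - at argument \frac{2}{7} the multisets {\frac{1}{3}, 1} ; {2} match no listed identity.

The tell: t_0 = \frac{2}{9} here, and the expanded ratio factors over Q; prefactor 2/9, roots give parameters.
Consecutive-term ratio: r(k) = \frac{2}{7} * (k+\frac{1}{3}) (k+1) / [(k+2) (k+1)] - rational; roots negated = parameters, x = \frac{2}{7}, C = \frac{2}{9}.


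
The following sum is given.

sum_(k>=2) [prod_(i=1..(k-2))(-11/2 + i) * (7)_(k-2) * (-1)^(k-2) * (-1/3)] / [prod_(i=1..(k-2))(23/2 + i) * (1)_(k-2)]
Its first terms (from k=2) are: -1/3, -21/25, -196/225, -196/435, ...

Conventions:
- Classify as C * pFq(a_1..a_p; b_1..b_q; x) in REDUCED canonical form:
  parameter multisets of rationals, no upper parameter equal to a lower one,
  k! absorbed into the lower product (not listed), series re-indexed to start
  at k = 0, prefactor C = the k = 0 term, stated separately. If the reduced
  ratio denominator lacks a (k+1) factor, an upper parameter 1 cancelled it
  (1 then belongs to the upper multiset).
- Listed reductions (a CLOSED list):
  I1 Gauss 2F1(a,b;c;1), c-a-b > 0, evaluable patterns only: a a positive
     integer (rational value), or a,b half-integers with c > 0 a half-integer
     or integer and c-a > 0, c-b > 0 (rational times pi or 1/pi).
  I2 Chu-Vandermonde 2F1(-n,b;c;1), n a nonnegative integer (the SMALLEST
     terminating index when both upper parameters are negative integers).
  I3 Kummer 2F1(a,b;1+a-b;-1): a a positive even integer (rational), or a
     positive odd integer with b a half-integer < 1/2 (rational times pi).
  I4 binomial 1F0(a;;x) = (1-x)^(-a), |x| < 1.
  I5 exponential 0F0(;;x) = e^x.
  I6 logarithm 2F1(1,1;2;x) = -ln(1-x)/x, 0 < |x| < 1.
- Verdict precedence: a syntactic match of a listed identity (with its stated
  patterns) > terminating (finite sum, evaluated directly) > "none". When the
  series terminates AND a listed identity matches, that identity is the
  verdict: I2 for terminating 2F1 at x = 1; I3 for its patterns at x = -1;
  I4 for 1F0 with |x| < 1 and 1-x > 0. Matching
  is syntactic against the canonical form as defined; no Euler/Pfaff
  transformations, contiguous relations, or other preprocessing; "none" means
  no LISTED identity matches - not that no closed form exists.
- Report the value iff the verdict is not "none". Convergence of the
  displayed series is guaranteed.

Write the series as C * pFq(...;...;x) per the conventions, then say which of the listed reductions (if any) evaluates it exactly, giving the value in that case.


Key step: with t_0 = -1/3, the lower running product (C = -1/3, x = -1) is a rising factorial.
Step ratio: r(k) = (-1) * (k-9/2) (k+7) / [(k+25/2) (k+1)] - rational in k. x = (-1); t_0 = -1/3; negate the roots.

With C = -1/3: the canonical form is 2F1(-9/2, 7; 25/2; -1). Verdict: Kummer (I3) matches (x = -1; c = 25/2 equals 1+a-b for upper {-9/2, 7}: listed pattern). Its exact value is (-111546435/134217728) * pi.


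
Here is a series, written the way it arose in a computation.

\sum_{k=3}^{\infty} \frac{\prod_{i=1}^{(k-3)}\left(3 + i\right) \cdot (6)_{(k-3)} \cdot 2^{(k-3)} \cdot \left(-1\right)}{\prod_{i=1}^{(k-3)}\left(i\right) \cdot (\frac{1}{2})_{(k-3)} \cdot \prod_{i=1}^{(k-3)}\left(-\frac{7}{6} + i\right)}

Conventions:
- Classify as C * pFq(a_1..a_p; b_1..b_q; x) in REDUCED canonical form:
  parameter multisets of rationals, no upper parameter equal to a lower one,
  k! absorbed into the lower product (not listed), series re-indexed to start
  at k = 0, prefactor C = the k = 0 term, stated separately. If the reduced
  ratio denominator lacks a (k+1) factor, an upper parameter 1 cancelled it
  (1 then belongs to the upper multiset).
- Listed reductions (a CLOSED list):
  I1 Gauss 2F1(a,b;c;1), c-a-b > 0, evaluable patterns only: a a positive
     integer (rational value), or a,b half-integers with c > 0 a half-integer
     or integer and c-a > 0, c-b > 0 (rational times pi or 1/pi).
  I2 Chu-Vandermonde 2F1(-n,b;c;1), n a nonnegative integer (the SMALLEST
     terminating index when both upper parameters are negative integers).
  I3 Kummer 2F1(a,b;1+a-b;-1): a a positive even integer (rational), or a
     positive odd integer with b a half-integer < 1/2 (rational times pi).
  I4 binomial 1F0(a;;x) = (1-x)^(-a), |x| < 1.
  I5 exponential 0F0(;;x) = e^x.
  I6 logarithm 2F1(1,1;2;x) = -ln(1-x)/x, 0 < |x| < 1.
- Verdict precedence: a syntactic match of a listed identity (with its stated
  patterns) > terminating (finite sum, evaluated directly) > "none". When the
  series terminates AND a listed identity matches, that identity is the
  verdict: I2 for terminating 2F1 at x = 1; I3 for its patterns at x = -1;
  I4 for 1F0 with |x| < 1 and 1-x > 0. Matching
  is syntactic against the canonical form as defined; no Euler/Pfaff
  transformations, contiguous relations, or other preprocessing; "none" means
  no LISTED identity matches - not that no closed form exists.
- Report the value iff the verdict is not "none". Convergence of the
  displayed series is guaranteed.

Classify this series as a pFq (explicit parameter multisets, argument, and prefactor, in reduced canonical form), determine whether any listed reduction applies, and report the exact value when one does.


At argument 2: a 2F2 with upper {4, 6}, lower {-\frac{1}{6}, \frac{1}{2}}, scaled by C = -1. Verdict: none. Every listed pattern misses the 2F2 form at 2, upper {4, 6}.

Key observation: with t_0 = -1, the running product (C = -1, x = 2) telescopes to a rising factorial.
Consecutive-term ratio: r(k) = 2 * (k+4) (k+6) / [(k-\frac{1}{6}) (k+\frac{1}{2}) (k+1)] - rational; roots negated = parameters, x = 2, C = -1.


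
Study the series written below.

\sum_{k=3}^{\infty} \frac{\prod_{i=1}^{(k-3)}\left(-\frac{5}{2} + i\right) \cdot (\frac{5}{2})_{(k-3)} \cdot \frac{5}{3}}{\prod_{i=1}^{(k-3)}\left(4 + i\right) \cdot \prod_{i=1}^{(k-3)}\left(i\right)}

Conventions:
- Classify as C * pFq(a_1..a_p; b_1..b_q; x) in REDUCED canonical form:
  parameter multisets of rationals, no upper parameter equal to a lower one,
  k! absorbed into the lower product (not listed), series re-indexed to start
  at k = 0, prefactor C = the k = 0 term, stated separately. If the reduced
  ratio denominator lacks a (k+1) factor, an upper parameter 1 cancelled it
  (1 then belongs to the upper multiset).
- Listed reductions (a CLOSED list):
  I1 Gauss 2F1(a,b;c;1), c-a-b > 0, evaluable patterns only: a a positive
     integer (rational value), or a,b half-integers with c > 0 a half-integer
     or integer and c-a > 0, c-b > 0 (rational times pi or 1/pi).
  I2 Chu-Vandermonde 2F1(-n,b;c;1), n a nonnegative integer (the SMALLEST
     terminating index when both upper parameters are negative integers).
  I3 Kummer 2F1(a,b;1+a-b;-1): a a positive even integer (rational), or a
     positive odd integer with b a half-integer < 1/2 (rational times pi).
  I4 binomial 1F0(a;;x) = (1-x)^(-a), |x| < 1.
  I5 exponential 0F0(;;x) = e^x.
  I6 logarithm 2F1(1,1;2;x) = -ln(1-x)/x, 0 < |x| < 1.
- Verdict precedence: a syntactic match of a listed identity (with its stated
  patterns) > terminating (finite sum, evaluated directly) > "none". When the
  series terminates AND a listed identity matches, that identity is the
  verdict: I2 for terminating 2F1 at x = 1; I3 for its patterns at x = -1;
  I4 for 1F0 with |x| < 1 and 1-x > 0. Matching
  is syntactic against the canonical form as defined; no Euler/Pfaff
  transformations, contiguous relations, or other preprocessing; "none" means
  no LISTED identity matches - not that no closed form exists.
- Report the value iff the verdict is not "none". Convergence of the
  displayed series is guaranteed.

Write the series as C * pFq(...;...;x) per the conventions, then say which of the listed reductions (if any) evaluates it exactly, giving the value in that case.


With C = \frac{5}{3}: the canonical form is 2F1(-\frac{3}{2}, \frac{5}{2}; 5; 1). Verdict: this is Gauss's theorem I1 (half-integer case) (x = 1; upper {-\frac{3}{2}, \frac{5}{2}} half-integers, c = 5 in the evaluable pattern). Its exact value is \frac{4096}{2079} / \pi.

Key step: t_0 being \frac{5}{3}, the running product (C = 5/3) telescopes to a rising factorial.
Step ratio: r(k) = 1 * (k-\frac{3}{2}) (k+\frac{5}{2}) / [(k+5) (k+1)] ; factor over Q: parameters, x = 1, and C = \frac{5}{3}.


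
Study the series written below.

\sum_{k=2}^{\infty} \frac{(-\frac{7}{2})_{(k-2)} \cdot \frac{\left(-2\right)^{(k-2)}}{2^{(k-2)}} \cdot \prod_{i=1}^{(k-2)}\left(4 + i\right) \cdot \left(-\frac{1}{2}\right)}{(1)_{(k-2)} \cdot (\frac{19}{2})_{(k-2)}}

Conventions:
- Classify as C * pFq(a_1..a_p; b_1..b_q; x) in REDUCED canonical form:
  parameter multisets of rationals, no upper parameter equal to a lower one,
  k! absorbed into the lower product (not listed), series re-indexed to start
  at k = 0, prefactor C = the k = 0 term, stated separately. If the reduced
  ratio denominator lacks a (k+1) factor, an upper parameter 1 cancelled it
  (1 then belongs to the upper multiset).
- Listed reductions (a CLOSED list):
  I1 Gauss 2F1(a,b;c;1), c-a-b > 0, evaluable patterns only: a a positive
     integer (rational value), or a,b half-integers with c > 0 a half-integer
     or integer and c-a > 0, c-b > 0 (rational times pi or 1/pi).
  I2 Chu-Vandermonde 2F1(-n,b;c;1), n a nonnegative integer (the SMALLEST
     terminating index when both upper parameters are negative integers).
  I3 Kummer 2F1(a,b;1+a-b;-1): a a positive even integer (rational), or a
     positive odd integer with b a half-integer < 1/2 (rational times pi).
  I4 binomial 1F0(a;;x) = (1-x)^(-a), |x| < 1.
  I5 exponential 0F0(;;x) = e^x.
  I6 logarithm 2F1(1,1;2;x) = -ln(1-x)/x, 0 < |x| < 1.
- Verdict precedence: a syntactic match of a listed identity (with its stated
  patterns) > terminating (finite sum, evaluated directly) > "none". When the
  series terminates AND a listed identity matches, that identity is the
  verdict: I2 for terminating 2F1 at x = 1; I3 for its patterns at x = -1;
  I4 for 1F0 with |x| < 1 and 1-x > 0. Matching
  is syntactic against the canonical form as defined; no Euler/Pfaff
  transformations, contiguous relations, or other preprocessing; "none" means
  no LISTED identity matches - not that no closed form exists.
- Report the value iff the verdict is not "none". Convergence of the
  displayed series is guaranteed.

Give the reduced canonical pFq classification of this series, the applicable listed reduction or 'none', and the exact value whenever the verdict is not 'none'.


The tell: x = -1 and the running product (prefactor -1/2) telescopes to a rising factorial.
Ratio: r(k) = -1 * (k-\frac{7}{2}) (k+5) / [(k+\frac{19}{2}) (k+1)] ; factor over Q: parameters, x = -1, and C = -\frac{1}{2}.

At argument -1: a 2F1 with upper {-\frac{7}{2}, 5}, lower {\frac{19}{2}}, scaled by C = -\frac{1}{2}. Verdict: Kummer's theorem (I3) matches (x = -1; c = \frac{19}{2} equals 1+a-b for upper {-\frac{7}{2}, 5}: listed pattern). Sum: \left(-\frac{765765}{1048576}\right) \cdot \pi.


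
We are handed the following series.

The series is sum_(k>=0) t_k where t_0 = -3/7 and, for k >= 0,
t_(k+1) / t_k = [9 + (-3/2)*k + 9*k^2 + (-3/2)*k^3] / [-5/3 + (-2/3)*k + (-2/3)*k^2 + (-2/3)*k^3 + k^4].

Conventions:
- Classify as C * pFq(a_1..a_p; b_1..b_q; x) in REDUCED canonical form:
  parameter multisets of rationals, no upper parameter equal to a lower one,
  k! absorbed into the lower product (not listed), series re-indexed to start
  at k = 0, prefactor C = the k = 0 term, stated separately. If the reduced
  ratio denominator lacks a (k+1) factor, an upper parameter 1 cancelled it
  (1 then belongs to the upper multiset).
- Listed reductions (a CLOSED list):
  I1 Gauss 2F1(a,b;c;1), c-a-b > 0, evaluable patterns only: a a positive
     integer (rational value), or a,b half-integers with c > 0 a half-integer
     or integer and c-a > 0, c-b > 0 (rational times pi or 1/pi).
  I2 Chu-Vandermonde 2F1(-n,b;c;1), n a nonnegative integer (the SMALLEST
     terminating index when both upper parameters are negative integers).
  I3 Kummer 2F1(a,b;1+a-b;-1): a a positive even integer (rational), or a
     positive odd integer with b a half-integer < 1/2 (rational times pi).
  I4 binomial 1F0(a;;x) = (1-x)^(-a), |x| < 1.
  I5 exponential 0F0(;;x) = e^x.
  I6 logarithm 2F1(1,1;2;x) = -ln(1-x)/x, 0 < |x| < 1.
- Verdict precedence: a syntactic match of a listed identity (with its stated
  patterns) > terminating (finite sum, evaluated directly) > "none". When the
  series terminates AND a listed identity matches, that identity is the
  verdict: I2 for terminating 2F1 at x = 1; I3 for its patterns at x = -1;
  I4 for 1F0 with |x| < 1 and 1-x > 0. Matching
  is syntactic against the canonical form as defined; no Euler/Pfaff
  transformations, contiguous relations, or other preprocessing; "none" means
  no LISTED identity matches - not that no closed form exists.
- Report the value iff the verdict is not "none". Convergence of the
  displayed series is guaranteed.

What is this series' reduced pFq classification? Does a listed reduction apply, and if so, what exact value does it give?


Key observation: from the first term -3/7: the ratio is unreduced: k^2 + 1 divides both sides (prefactor -3/7).
Adjacent-term ratio: r(k) = (-3/2) * (k-6) / [(k-5/3) (k+1)] - poly over poly, x = (-3/2) from leading terms; C = -3/7 at k = 0.

Reduced: x = -3/2, 1F1, upper = {-6}, lower = {-5/3}, C = -3/7. Verdict: terminating - upper parameter -6 makes this a finite sum (last index 6), evaluated exactly. Value: -217462323/1254400.


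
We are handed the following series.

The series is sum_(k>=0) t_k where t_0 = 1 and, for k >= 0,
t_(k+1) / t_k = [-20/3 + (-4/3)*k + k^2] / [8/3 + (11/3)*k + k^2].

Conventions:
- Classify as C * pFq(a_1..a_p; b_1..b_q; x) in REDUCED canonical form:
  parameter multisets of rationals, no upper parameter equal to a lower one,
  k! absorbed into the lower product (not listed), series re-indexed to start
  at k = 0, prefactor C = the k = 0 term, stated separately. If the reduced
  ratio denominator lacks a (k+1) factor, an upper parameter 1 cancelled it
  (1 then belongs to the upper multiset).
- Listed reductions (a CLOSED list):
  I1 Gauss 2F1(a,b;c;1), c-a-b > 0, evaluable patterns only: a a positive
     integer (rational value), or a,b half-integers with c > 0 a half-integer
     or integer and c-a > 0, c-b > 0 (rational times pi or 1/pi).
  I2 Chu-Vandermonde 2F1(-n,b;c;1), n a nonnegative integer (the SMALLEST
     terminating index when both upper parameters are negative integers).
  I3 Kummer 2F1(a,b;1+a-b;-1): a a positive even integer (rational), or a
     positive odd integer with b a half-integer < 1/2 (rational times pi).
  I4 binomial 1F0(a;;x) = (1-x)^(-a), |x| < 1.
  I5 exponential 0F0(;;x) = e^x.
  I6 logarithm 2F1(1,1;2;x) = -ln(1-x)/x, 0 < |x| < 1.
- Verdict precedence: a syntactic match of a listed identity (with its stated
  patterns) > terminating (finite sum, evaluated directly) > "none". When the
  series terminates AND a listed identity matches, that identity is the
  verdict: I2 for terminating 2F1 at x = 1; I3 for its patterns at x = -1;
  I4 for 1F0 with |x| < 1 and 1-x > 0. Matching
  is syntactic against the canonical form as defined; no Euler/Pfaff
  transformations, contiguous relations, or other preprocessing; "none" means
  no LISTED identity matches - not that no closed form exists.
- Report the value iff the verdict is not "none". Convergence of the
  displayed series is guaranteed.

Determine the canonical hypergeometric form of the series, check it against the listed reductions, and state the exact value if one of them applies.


At argument 1: a 2F1 with upper {-10/3, 2}, lower {8/3}, scaled by C = 1. Verdict: the Gauss summation I1 applies (x = 1: the Gamma ratio telescopes since c-a-b = 4 > 0 and a = 2 in Z>0). Sum: 1/18.

Key step: x = 1 and the expanded ratio factors over Q; prefactor 1, roots give parameters.
Term ratio: r(k) = 1 * (k-10/3) (k+2) / [(k+8/3) (k+1)] - poly over poly, x = 1 from leading terms; C = 1 at k = 0.


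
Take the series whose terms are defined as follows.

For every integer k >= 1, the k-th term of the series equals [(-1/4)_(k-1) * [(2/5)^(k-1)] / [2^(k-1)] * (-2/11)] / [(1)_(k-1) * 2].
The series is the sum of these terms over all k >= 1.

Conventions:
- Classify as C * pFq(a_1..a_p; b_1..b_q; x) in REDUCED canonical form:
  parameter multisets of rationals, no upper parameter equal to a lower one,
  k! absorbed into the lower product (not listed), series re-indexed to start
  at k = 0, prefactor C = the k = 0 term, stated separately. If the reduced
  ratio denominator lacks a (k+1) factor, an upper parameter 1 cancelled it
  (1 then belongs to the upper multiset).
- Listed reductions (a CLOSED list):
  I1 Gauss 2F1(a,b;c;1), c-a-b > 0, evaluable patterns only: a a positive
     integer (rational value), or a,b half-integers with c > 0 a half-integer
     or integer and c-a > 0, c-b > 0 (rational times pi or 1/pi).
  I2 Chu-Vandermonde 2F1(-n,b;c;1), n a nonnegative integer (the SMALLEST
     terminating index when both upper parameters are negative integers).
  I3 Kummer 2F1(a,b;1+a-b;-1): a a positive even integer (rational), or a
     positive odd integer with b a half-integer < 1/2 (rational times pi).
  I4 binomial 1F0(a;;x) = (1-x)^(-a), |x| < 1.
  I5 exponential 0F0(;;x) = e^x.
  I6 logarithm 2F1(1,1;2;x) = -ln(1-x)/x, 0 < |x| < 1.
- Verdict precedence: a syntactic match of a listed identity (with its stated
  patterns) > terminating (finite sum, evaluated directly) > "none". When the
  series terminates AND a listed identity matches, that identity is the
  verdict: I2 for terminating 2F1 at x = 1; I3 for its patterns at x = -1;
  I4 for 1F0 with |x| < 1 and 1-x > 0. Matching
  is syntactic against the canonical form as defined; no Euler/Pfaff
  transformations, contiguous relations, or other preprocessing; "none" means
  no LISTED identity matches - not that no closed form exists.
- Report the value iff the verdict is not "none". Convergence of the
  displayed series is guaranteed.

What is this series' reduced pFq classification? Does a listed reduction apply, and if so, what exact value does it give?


Key step: from the first term -1/11: the constant factors (C = -1/11) combine into one prefactor.
Consecutive-term ratio: r(k) = (1/5) * (k-1/4) / [(k+1)] - rational in k. x = (1/5); t_0 = -1/11; negate the roots.

With C = -1/11: the canonical form is 1F0(-1/4; -; 1/5). Verdict: this is the I4 binomial reduction (the 1F0 binomial series: exponent 1/4, x = 1/5). Its exact value is (-1/11) * (4/5)^(1/4).
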